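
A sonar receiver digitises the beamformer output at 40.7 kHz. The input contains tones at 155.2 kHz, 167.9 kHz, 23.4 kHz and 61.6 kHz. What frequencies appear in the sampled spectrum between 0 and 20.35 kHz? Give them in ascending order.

fs/2 = 20.35 kHz.
155.2 kHz mod fs = 33.1 kHz.
33.1 kHz > fs/2 = 20.35 kHz, folds to fs − 33.1 kHz = 7.6 kHz.
167.9 kHz mod fs = 5.1 kHz.
5.1 kHz ≤ fs/2 = 20.35 kHz, appears at 5.1 kHz.
23.4 kHz > fs/2 = 20.35 kHz, folds to fs − 23.4 kHz = 17.3 kHz.
61.6 kHz mod fs = 20.9 kHz.
20.9 kHz > fs/2 = 20.35 kHz, folds to fs − 20.9 kHz = 19.8 kHz.
Distinct values: {5.1 kHz, 7.6 kHz, 17.3 kHz, 19.8 kHz}.

5.1 kHz, 7.6 kHz, 17.3 kHz, 19.8 kHz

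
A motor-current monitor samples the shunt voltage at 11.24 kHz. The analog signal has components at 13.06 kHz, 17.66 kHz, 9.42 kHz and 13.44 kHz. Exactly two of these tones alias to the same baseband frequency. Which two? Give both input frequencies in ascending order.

fs/2 = 5.62 kHz.
13.06 kHz mod fs = 1.82 kHz.
1.82 kHz ≤ fs/2 = 5.62 kHz, appears at 1.82 kHz.
17.66 kHz mod fs = 6.42 kHz.
6.42 kHz > fs/2 = 5.62 kHz, folds to fs − 6.42 kHz = 4.82 kHz.
9.42 kHz > fs/2 = 5.62 kHz, folds to fs − 9.42 kHz = 1.82 kHz.
13.44 kHz mod fs = 2.2 kHz.
2.2 kHz ≤ fs/2 = 5.62 kHz, appears at 2.2 kHz.
9.42 kHz and 13.06 kHz both map to 1.82 kHz.

9.42 kHz, 13.06 kHz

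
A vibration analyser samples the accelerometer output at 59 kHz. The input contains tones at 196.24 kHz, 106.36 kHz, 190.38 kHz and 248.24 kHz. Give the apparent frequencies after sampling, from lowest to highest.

11.64 kHz, 12.24 kHz, 13.38 kHz, 19.24 kHz

fs/2 = 29.5 kHz.
196.24 kHz mod fs = 19.24 kHz.
19.24 kHz ≤ fs/2 = 29.5 kHz, appears at 19.24 kHz.
106.36 kHz mod fs = 47.36 kHz.
47.36 kHz > fs/2 = 29.5 kHz, folds to fs − 47.36 kHz = 11.64 kHz.
190.38 kHz mod fs = 13.38 kHz.
13.38 kHz ≤ fs/2 = 29.5 kHz, appears at 13.38 kHz.
248.24 kHz mod fs = 12.24 kHz.
12.24 kHz ≤ fs/2 = 29.5 kHz, appears at 12.24 kHz.
Distinct values: {11.64 kHz, 12.24 kHz, 13.38 kHz, 19.24 kHz}.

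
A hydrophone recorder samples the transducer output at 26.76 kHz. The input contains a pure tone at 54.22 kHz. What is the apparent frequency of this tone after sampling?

0.7 kHz

54.22 kHz mod fs = 0.7 kHz.
0.7 kHz ≤ fs/2 = 13.38 kHz, appears at 0.7 kHz.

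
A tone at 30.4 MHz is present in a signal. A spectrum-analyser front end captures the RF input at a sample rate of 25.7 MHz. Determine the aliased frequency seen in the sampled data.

30.4 MHz mod fs = 4.7 MHz.
4.7 MHz ≤ fs/2 = 12.85 MHz, appears at 4.7 MHz.

4.7 MHz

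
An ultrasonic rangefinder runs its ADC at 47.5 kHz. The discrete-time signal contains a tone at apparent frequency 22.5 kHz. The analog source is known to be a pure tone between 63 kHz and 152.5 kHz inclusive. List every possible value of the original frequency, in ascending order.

Frequencies that alias to 22.5 kHz are k·fs ± 22.5 kHz for integer k ≥ 0.
k=0: 22.5 kHz.
k=1: 25 kHz, 70 kHz.
k=2: 72.5 kHz, 117.5 kHz.
k=3: 120 kHz, 165 kHz.
k=4: 167.5 kHz, 212.5 kHz.
Within [63 kHz, 152.5 kHz]: 70 kHz, 72.5 kHz, 117.5 kHz, 120 kHz.

70 kHz, 72.5 kHz, 117.5 kHz, 120 kHz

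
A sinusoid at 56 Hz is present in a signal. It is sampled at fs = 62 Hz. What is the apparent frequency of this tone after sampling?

6 Hz

56 Hz > fs/2 = 31 Hz, folds to fs − 56 Hz = 6 Hz.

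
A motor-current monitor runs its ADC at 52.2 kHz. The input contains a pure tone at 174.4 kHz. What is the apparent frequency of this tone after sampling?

17.8 kHz

174.4 kHz mod fs = 17.8 kHz.
17.8 kHz ≤ fs/2 = 26.1 kHz, appears at 17.8 kHz.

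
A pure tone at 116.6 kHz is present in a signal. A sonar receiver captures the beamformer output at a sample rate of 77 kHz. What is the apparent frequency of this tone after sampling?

116.6 kHz mod fs = 39.6 kHz.
39.6 kHz > fs/2 = 38.5 kHz, folds to fs − 39.6 kHz = 37.4 kHz.

37.4 kHz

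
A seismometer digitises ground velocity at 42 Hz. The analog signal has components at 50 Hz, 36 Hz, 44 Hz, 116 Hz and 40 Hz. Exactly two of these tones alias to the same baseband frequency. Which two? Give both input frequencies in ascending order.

fs/2 = 21 Hz.
50 Hz mod fs = 8 Hz.
8 Hz ≤ fs/2 = 21 Hz, appears at 8 Hz.
36 Hz > fs/2 = 21 Hz, folds to fs − 36 Hz = 6 Hz.
44 Hz mod fs = 2 Hz.
2 Hz ≤ fs/2 = 21 Hz, appears at 2 Hz.
116 Hz mod fs = 32 Hz.
32 Hz > fs/2 = 21 Hz, folds to fs − 32 Hz = 10 Hz.
40 Hz > fs/2 = 21 Hz, folds to fs − 40 Hz = 2 Hz.
40 Hz and 44 Hz both map to 2 Hz.

40 Hz, 44 Hz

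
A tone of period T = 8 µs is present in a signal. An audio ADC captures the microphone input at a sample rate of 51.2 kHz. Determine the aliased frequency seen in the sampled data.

22.6 kHz

T = 8 µs → f = 1/T = 125 kHz.
125 kHz mod fs = 22.6 kHz.
22.6 kHz ≤ fs/2 = 25.6 kHz, appears at 22.6 kHz.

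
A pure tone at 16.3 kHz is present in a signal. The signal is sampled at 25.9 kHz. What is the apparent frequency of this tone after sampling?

16.3 kHz > fs/2 = 12.95 kHz, folds to fs − 16.3 kHz = 9.6 kHz.

9.6 kHz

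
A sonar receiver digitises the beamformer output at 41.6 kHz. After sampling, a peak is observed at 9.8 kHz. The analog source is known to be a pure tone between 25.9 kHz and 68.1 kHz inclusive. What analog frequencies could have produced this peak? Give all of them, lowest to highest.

31.8 kHz, 51.4 kHz

Frequencies that alias to 9.8 kHz are k·fs ± 9.8 kHz for integer k ≥ 0.
k=0: 9.8 kHz.
k=1: 31.8 kHz, 51.4 kHz.
k=2: 73.4 kHz, 93 kHz.
Within [25.9 kHz, 68.1 kHz]: 31.8 kHz, 51.4 kHz.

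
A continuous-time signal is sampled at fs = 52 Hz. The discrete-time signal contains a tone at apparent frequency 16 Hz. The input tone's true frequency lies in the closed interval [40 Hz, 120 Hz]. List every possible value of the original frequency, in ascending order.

Frequencies that alias to 16 Hz are k·fs ± 16 Hz for integer k ≥ 0.
k=0: 16 Hz.
k=1: 36 Hz, 68 Hz.
k=2: 88 Hz, 120 Hz.
k=3: 140 Hz, 172 Hz.
Within [40 Hz, 120 Hz]: 68 Hz, 88 Hz, 120 Hz.

68 Hz, 88 Hz, 120 Hz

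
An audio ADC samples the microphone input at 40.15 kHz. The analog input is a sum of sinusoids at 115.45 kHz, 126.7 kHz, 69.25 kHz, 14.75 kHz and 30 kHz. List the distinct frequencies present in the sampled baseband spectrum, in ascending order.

fs/2 = 20.075 kHz.
115.45 kHz mod fs = 35.15 kHz.
35.15 kHz > fs/2 = 20.075 kHz, folds to fs − 35.15 kHz = 5 kHz.
126.7 kHz mod fs = 6.25 kHz.
6.25 kHz ≤ fs/2 = 20.075 kHz, appears at 6.25 kHz.
69.25 kHz mod fs = 29.1 kHz.
29.1 kHz > fs/2 = 20.075 kHz, folds to fs − 29.1 kHz = 11.05 kHz.
14.75 kHz ≤ fs/2 = 20.075 kHz, passes unchanged.
30 kHz > fs/2 = 20.075 kHz, folds to fs − 30 kHz = 10.15 kHz.
Distinct values: {5 kHz, 6.25 kHz, 10.15 kHz, 11.05 kHz, 14.75 kHz}.

5 kHz, 6.25 kHz, 10.15 kHz, 11.05 kHz, 14.75 kHz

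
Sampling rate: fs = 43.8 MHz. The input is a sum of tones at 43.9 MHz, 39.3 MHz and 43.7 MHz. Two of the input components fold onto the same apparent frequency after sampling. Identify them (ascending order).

43.7 MHz, 43.9 MHz

fs/2 = 21.9 MHz.
43.9 MHz mod fs = 0.1 MHz.
0.1 MHz ≤ fs/2 = 21.9 MHz, appears at 0.1 MHz.
39.3 MHz > fs/2 = 21.9 MHz, folds to fs − 39.3 MHz = 4.5 MHz.
43.7 MHz > fs/2 = 21.9 MHz, folds to fs − 43.7 MHz = 0.1 MHz.
43.7 MHz and 43.9 MHz both map to 0.1 MHz.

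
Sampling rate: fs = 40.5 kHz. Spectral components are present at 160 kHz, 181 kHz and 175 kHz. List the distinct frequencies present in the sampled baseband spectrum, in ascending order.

fs/2 = 20.25 kHz.
160 kHz mod fs = 38.5 kHz.
38.5 kHz > fs/2 = 20.25 kHz, folds to fs − 38.5 kHz = 2 kHz.
181 kHz mod fs = 19 kHz.
19 kHz ≤ fs/2 = 20.25 kHz, appears at 19 kHz.
175 kHz mod fs = 13 kHz.
13 kHz ≤ fs/2 = 20.25 kHz, appears at 13 kHz.
Distinct values: {2 kHz, 13 kHz, 19 kHz}.

2 kHz, 13 kHz, 19 kHz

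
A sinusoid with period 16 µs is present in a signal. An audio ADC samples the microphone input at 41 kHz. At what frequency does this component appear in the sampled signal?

19.5 kHz

T = 16 µs → f = 1/T = 62.5 kHz.
62.5 kHz mod fs = 21.5 kHz.
21.5 kHz > fs/2 = 20.5 kHz, folds to fs − 21.5 kHz = 19.5 kHz.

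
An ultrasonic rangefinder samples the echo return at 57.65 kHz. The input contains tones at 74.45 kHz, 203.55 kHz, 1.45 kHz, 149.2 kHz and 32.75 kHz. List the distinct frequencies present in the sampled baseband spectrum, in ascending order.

1.45 kHz, 16.8 kHz, 23.75 kHz, 24.9 kHz, 27.05 kHz

fs/2 = 28.825 kHz.
74.45 kHz mod fs = 16.8 kHz.
16.8 kHz ≤ fs/2 = 28.825 kHz, appears at 16.8 kHz.
203.55 kHz mod fs = 30.6 kHz.
30.6 kHz > fs/2 = 28.825 kHz, folds to fs − 30.6 kHz = 27.05 kHz.
1.45 kHz ≤ fs/2 = 28.825 kHz, passes unchanged.
149.2 kHz mod fs = 33.9 kHz.
33.9 kHz > fs/2 = 28.825 kHz, folds to fs − 33.9 kHz = 23.75 kHz.
32.75 kHz > fs/2 = 28.825 kHz, folds to fs − 32.75 kHz = 24.9 kHz.
Distinct values: {1.45 kHz, 16.8 kHz, 23.75 kHz, 24.9 kHz, 27.05 kHz}.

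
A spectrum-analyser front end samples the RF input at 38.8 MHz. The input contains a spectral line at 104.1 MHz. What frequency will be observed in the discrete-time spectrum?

104.1 MHz mod fs = 26.5 MHz.
26.5 MHz > fs/2 = 19.4 MHz, folds to fs − 26.5 MHz = 12.3 MHz.

12.3 MHz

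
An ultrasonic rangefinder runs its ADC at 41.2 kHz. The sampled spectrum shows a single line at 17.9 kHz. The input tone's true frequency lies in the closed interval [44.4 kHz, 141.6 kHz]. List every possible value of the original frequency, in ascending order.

59.1 kHz, 64.5 kHz, 100.3 kHz, 105.7 kHz, 141.5 kHz

Frequencies that alias to 17.9 kHz are k·fs ± 17.9 kHz for integer k ≥ 0.
k=0: 17.9 kHz.
k=1: 23.3 kHz, 59.1 kHz.
k=2: 64.5 kHz, 100.3 kHz.
k=3: 105.7 kHz, 141.5 kHz.
k=4: 146.9 kHz, 182.7 kHz.
Within [44.4 kHz, 141.6 kHz]: 59.1 kHz, 64.5 kHz, 100.3 kHz, 105.7 kHz, 141.5 kHz.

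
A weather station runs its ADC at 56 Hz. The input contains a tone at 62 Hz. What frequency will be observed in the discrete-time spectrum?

62 Hz mod fs = 6 Hz.
6 Hz ≤ fs/2 = 28 Hz, appears at 6 Hz.

6 Hz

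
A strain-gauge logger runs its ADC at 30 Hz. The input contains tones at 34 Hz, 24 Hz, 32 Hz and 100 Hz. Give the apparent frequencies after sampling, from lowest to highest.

fs/2 = 15 Hz.
34 Hz mod fs = 4 Hz.
4 Hz ≤ fs/2 = 15 Hz, appears at 4 Hz.
24 Hz > fs/2 = 15 Hz, folds to fs − 24 Hz = 6 Hz.
32 Hz mod fs = 2 Hz.
2 Hz ≤ fs/2 = 15 Hz, appears at 2 Hz.
100 Hz mod fs = 10 Hz.
10 Hz ≤ fs/2 = 15 Hz, appears at 10 Hz.
Distinct values: {2 Hz, 4 Hz, 6 Hz, 10 Hz}.

2 Hz, 4 Hz, 6 Hz, 10 Hz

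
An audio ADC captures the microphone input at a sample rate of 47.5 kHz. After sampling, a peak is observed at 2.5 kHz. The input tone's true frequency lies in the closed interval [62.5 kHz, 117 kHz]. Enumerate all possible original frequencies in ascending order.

Frequencies that alias to 2.5 kHz are k·fs ± 2.5 kHz for integer k ≥ 0.
k=0: 2.5 kHz.
k=1: 45 kHz, 50 kHz.
k=2: 92.5 kHz, 97.5 kHz.
k=3: 140 kHz, 145 kHz.
Within [62.5 kHz, 117 kHz]: 92.5 kHz, 97.5 kHz.

92.5 kHz, 97.5 kHz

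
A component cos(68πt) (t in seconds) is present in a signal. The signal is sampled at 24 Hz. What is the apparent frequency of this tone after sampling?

10 Hz

ω = 68π rad/s → f = ω/(2π) = 34 Hz.
34 Hz mod fs = 10 Hz.
10 Hz ≤ fs/2 = 12 Hz, appears at 10 Hz.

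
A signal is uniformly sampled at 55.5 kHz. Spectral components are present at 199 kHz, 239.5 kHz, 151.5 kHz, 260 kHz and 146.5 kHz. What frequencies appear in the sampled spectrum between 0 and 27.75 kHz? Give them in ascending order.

fs/2 = 27.75 kHz.
199 kHz mod fs = 32.5 kHz.
32.5 kHz > fs/2 = 27.75 kHz, folds to fs − 32.5 kHz = 23 kHz.
239.5 kHz mod fs = 17.5 kHz.
17.5 kHz ≤ fs/2 = 27.75 kHz, appears at 17.5 kHz.
151.5 kHz mod fs = 40.5 kHz.
40.5 kHz > fs/2 = 27.75 kHz, folds to fs − 40.5 kHz = 15 kHz.
260 kHz mod fs = 38 kHz.
38 kHz > fs/2 = 27.75 kHz, folds to fs − 38 kHz = 17.5 kHz.
146.5 kHz mod fs = 35.5 kHz.
35.5 kHz > fs/2 = 27.75 kHz, folds to fs − 35.5 kHz = 20 kHz.
Distinct values: {15 kHz, 17.5 kHz, 20 kHz, 23 kHz}.

15 kHz, 17.5 kHz, 20 kHz, 23 kHz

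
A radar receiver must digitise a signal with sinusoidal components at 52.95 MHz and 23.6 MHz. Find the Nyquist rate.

105.9 MHz

Highest-frequency component: 52.95 MHz.
Nyquist rate = 2 × 52.95 MHz = 105.9 MHz.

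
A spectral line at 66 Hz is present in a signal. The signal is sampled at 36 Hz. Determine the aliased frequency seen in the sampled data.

6 Hz

66 Hz mod fs = 30 Hz.
30 Hz > fs/2 = 18 Hz, folds to fs − 30 Hz = 6 Hz.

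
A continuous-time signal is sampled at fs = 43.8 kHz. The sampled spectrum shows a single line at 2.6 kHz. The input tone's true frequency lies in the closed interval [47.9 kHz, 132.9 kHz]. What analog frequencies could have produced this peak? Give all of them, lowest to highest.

Frequencies that alias to 2.6 kHz are k·fs ± 2.6 kHz for integer k ≥ 0.
k=0: 2.6 kHz.
k=1: 41.2 kHz, 46.4 kHz.
k=2: 85 kHz, 90.2 kHz.
k=3: 128.8 kHz, 134 kHz.
k=4: 172.6 kHz, 177.8 kHz.
Within [47.9 kHz, 132.9 kHz]: 85 kHz, 90.2 kHz, 128.8 kHz.

85 kHz, 90.2 kHz, 128.8 kHz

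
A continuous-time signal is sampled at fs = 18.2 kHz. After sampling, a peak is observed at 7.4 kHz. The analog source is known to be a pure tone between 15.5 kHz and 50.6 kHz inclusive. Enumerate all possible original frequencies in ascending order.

25.6 kHz, 29 kHz, 43.8 kHz, 47.2 kHz

Frequencies that alias to 7.4 kHz are k·fs ± 7.4 kHz for integer k ≥ 0.
k=0: 7.4 kHz.
k=1: 10.8 kHz, 25.6 kHz.
k=2: 29 kHz, 43.8 kHz.
k=3: 47.2 kHz, 62 kHz.
k=4: 65.4 kHz, 80.2 kHz.
Within [15.5 kHz, 50.6 kHz]: 25.6 kHz, 29 kHz, 43.8 kHz, 47.2 kHz.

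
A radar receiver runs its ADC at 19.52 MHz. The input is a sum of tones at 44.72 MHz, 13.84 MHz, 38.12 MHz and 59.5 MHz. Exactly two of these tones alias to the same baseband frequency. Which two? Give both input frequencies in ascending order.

fs/2 = 9.76 MHz.
44.72 MHz mod fs = 5.68 MHz.
5.68 MHz ≤ fs/2 = 9.76 MHz, appears at 5.68 MHz.
13.84 MHz > fs/2 = 9.76 MHz, folds to fs − 13.84 MHz = 5.68 MHz.
38.12 MHz mod fs = 18.6 MHz.
18.6 MHz > fs/2 = 9.76 MHz, folds to fs − 18.6 MHz = 0.92 MHz.
59.5 MHz mod fs = 0.94 MHz.
0.94 MHz ≤ fs/2 = 9.76 MHz, appears at 0.94 MHz.
13.84 MHz and 44.72 MHz both map to 5.68 MHz.

13.84 MHz, 44.72 MHz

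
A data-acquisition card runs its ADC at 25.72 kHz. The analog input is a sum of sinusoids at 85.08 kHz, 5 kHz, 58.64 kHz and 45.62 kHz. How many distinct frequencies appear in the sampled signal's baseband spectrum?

4

fs/2 = 12.86 kHz.
85.08 kHz mod fs = 7.92 kHz.
7.92 kHz ≤ fs/2 = 12.86 kHz, appears at 7.92 kHz.
5 kHz ≤ fs/2 = 12.86 kHz, passes unchanged.
58.64 kHz mod fs = 7.2 kHz.
7.2 kHz ≤ fs/2 = 12.86 kHz, appears at 7.2 kHz.
45.62 kHz mod fs = 19.9 kHz.
19.9 kHz > fs/2 = 12.86 kHz, folds to fs − 19.9 kHz = 5.82 kHz.
Distinct values: {5 kHz, 5.82 kHz, 7.2 kHz, 7.92 kHz} → 4.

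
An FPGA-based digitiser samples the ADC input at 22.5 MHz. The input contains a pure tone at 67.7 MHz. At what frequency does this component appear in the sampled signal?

67.7 MHz mod fs = 0.2 MHz.
0.2 MHz ≤ fs/2 = 11.25 MHz, appears at 0.2 MHz.

0.2 MHz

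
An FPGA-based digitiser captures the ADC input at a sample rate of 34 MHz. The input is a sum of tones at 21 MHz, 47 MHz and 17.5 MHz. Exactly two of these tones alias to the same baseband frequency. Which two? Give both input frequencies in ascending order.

fs/2 = 17 MHz.
21 MHz > fs/2 = 17 MHz, folds to fs − 21 MHz = 13 MHz.
47 MHz mod fs = 13 MHz.
13 MHz ≤ fs/2 = 17 MHz, appears at 13 MHz.
17.5 MHz > fs/2 = 17 MHz, folds to fs − 17.5 MHz = 16.5 MHz.
21 MHz and 47 MHz both map to 13 MHz.

21 MHz, 47 MHz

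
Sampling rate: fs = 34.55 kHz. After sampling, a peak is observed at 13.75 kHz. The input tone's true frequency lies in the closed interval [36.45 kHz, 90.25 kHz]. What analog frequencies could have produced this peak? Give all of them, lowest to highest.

48.3 kHz, 55.35 kHz, 82.85 kHz, 89.9 kHz

Frequencies that alias to 13.75 kHz are k·fs ± 13.75 kHz for integer k ≥ 0.
k=0: 13.75 kHz.
k=1: 20.8 kHz, 48.3 kHz.
k=2: 55.35 kHz, 82.85 kHz.
k=3: 89.9 kHz, 117.4 kHz.
k=4: 124.45 kHz, 151.95 kHz.
Within [36.45 kHz, 90.25 kHz]: 48.3 kHz, 55.35 kHz, 82.85 kHz, 89.9 kHz.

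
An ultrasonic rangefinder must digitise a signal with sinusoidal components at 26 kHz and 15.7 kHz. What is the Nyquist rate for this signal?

Highest-frequency component: 26 kHz.
Nyquist rate = 2 × 26 kHz = 52 kHz.

52 kHz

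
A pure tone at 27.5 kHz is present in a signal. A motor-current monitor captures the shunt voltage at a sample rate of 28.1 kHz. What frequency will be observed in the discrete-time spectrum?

0.6 kHz

27.5 kHz > fs/2 = 14.05 kHz, folds to fs − 27.5 kHz = 0.6 kHz.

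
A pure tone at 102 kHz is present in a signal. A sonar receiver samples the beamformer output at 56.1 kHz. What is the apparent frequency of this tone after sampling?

102 kHz mod fs = 45.9 kHz.
45.9 kHz > fs/2 = 28.05 kHz, folds to fs − 45.9 kHz = 10.2 kHz.

10.2 kHz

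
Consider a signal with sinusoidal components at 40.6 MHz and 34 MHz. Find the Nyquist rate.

Highest-frequency component: 40.6 MHz.
Nyquist rate = 2 × 40.6 MHz = 81.2 MHz.

81.2 MHz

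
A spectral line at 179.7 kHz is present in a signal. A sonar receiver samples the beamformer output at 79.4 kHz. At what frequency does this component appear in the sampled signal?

20.9 kHz

179.7 kHz mod fs = 20.9 kHz.
20.9 kHz ≤ fs/2 = 39.7 kHz, appears at 20.9 kHz.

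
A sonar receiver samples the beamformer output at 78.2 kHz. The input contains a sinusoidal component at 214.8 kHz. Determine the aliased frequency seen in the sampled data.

19.8 kHz

214.8 kHz mod fs = 58.4 kHz.
58.4 kHz > fs/2 = 39.1 kHz, folds to fs − 58.4 kHz = 19.8 kHz.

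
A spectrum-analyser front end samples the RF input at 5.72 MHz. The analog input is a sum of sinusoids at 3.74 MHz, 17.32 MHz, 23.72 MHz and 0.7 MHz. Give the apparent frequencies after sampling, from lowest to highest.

0.16 MHz, 0.7 MHz, 0.84 MHz, 1.98 MHz

fs/2 = 2.86 MHz.
3.74 MHz > fs/2 = 2.86 MHz, folds to fs − 3.74 MHz = 1.98 MHz.
17.32 MHz mod fs = 0.16 MHz.
0.16 MHz ≤ fs/2 = 2.86 MHz, appears at 0.16 MHz.
23.72 MHz mod fs = 0.84 MHz.
0.84 MHz ≤ fs/2 = 2.86 MHz, appears at 0.84 MHz.
0.7 MHz ≤ fs/2 = 2.86 MHz, passes unchanged.
Distinct values: {0.16 MHz, 0.7 MHz, 0.84 MHz, 1.98 MHz}.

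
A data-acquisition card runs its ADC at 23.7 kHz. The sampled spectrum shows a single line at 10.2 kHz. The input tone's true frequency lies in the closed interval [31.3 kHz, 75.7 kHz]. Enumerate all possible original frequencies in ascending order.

Frequencies that alias to 10.2 kHz are k·fs ± 10.2 kHz for integer k ≥ 0.
k=0: 10.2 kHz.
k=1: 13.5 kHz, 33.9 kHz.
k=2: 37.2 kHz, 57.6 kHz.
k=3: 60.9 kHz, 81.3 kHz.
k=4: 84.6 kHz, 105 kHz.
Within [31.3 kHz, 75.7 kHz]: 33.9 kHz, 37.2 kHz, 57.6 kHz, 60.9 kHz.

33.9 kHz, 37.2 kHz, 57.6 kHz, 60.9 kHz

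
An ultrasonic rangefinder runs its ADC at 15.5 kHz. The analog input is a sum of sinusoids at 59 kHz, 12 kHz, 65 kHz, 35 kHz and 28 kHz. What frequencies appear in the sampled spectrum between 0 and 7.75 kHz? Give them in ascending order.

fs/2 = 7.75 kHz.
59 kHz mod fs = 12.5 kHz.
12.5 kHz > fs/2 = 7.75 kHz, folds to fs − 12.5 kHz = 3 kHz.
12 kHz > fs/2 = 7.75 kHz, folds to fs − 12 kHz = 3.5 kHz.
65 kHz mod fs = 3 kHz.
3 kHz ≤ fs/2 = 7.75 kHz, appears at 3 kHz.
35 kHz mod fs = 4 kHz.
4 kHz ≤ fs/2 = 7.75 kHz, appears at 4 kHz.
28 kHz mod fs = 12.5 kHz.
12.5 kHz > fs/2 = 7.75 kHz, folds to fs − 12.5 kHz = 3 kHz.
Distinct values: {3 kHz, 3.5 kHz, 4 kHz}.

3 kHz, 3.5 kHz, 4 kHz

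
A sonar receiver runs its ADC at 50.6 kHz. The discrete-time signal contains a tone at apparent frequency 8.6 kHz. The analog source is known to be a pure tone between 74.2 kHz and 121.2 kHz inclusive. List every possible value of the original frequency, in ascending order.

92.6 kHz, 109.8 kHz

Frequencies that alias to 8.6 kHz are k·fs ± 8.6 kHz for integer k ≥ 0.
k=0: 8.6 kHz.
k=1: 42 kHz, 59.2 kHz.
k=2: 92.6 kHz, 109.8 kHz.
k=3: 143.2 kHz, 160.4 kHz.
Within [74.2 kHz, 121.2 kHz]: 92.6 kHz, 109.8 kHz.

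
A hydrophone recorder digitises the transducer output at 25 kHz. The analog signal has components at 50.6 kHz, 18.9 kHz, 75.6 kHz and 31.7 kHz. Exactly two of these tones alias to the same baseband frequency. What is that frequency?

fs/2 = 12.5 kHz.
50.6 kHz mod fs = 0.6 kHz.
0.6 kHz ≤ fs/2 = 12.5 kHz, appears at 0.6 kHz.
18.9 kHz > fs/2 = 12.5 kHz, folds to fs − 18.9 kHz = 6.1 kHz.
75.6 kHz mod fs = 0.6 kHz.
0.6 kHz ≤ fs/2 = 12.5 kHz, appears at 0.6 kHz.
31.7 kHz mod fs = 6.7 kHz.
6.7 kHz ≤ fs/2 = 12.5 kHz, appears at 6.7 kHz.
50.6 kHz and 75.6 kHz both map to 0.6 kHz.

0.6 kHz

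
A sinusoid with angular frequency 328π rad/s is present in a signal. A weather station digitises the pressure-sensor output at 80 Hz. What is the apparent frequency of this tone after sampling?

4 Hz

ω = 328π rad/s → f = ω/(2π) = 164 Hz.
164 Hz mod fs = 4 Hz.
4 Hz ≤ fs/2 = 40 Hz, appears at 4 Hz.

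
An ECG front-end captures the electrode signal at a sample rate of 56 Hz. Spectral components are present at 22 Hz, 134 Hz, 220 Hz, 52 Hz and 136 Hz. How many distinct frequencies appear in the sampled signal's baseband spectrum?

fs/2 = 28 Hz.
22 Hz ≤ fs/2 = 28 Hz, passes unchanged.
134 Hz mod fs = 22 Hz.
22 Hz ≤ fs/2 = 28 Hz, appears at 22 Hz.
220 Hz mod fs = 52 Hz.
52 Hz > fs/2 = 28 Hz, folds to fs − 52 Hz = 4 Hz.
52 Hz > fs/2 = 28 Hz, folds to fs − 52 Hz = 4 Hz.
136 Hz mod fs = 24 Hz.
24 Hz ≤ fs/2 = 28 Hz, appears at 24 Hz.
Distinct values: {4 Hz, 22 Hz, 24 Hz} → 3.

3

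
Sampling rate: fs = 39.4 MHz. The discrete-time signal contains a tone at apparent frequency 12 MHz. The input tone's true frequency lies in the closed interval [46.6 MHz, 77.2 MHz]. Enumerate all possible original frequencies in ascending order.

Frequencies that alias to 12 MHz are k·fs ± 12 MHz for integer k ≥ 0.
k=0: 12 MHz.
k=1: 27.4 MHz, 51.4 MHz.
k=2: 66.8 MHz, 90.8 MHz.
k=3: 106.2 MHz, 130.2 MHz.
Within [46.6 MHz, 77.2 MHz]: 51.4 MHz, 66.8 MHz.

51.4 MHz, 66.8 MHz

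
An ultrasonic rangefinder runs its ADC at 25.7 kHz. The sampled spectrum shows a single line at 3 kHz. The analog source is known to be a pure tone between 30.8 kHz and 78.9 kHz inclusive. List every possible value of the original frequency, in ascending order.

Frequencies that alias to 3 kHz are k·fs ± 3 kHz for integer k ≥ 0.
k=0: 3 kHz.
k=1: 22.7 kHz, 28.7 kHz.
k=2: 48.4 kHz, 54.4 kHz.
k=3: 74.1 kHz, 80.1 kHz.
k=4: 99.8 kHz, 105.8 kHz.
Within [30.8 kHz, 78.9 kHz]: 48.4 kHz, 54.4 kHz, 74.1 kHz.

48.4 kHz, 54.4 kHz, 74.1 kHz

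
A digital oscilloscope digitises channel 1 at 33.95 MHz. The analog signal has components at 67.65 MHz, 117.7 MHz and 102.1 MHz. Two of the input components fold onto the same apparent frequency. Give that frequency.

fs/2 = 16.975 MHz.
67.65 MHz mod fs = 33.7 MHz.
33.7 MHz > fs/2 = 16.975 MHz, folds to fs − 33.7 MHz = 0.25 MHz.
117.7 MHz mod fs = 15.85 MHz.
15.85 MHz ≤ fs/2 = 16.975 MHz, appears at 15.85 MHz.
102.1 MHz mod fs = 0.25 MHz.
0.25 MHz ≤ fs/2 = 16.975 MHz, appears at 0.25 MHz.
67.65 MHz and 102.1 MHz both map to 0.25 MHz.

0.25 MHz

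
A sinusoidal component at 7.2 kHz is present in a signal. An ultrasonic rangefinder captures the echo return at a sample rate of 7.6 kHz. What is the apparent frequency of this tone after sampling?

0.4 kHz

7.2 kHz > fs/2 = 3.8 kHz, folds to fs − 7.2 kHz = 0.4 kHz.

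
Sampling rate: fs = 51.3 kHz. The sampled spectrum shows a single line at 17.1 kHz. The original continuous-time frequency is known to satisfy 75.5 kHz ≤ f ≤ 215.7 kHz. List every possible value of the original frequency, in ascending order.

85.5 kHz, 119.7 kHz, 136.8 kHz, 171 kHz, 188.1 kHz

Frequencies that alias to 17.1 kHz are k·fs ± 17.1 kHz for integer k ≥ 0.
k=0: 17.1 kHz.
k=1: 34.2 kHz, 68.4 kHz.
k=2: 85.5 kHz, 119.7 kHz.
k=3: 136.8 kHz, 171 kHz.
k=4: 188.1 kHz, 222.3 kHz.
k=5: 239.4 kHz, 273.6 kHz.
Within [75.5 kHz, 215.7 kHz]: 85.5 kHz, 119.7 kHz, 136.8 kHz, 171 kHz, 188.1 kHz.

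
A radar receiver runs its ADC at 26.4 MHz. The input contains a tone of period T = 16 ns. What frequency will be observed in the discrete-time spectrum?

9.7 MHz

T = 16 ns → f = 1/T = 62.5 MHz.
62.5 MHz mod fs = 9.7 MHz.
9.7 MHz ≤ fs/2 = 13.2 MHz, appears at 9.7 MHz.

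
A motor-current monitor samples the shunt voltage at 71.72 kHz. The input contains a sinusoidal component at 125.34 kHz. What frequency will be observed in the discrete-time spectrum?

125.34 kHz mod fs = 53.62 kHz.
53.62 kHz > fs/2 = 35.86 kHz, folds to fs − 53.62 kHz = 18.1 kHz.

18.1 kHz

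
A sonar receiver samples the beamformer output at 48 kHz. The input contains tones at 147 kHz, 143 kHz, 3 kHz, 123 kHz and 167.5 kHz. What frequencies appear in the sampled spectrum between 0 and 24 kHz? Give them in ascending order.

1 kHz, 3 kHz, 21 kHz, 23.5 kHz

fs/2 = 24 kHz.
147 kHz mod fs = 3 kHz.
3 kHz ≤ fs/2 = 24 kHz, appears at 3 kHz.
143 kHz mod fs = 47 kHz.
47 kHz > fs/2 = 24 kHz, folds to fs − 47 kHz = 1 kHz.
3 kHz ≤ fs/2 = 24 kHz, passes unchanged.
123 kHz mod fs = 27 kHz.
27 kHz > fs/2 = 24 kHz, folds to fs − 27 kHz = 21 kHz.
167.5 kHz mod fs = 23.5 kHz.
23.5 kHz ≤ fs/2 = 24 kHz, appears at 23.5 kHz.
Distinct values: {1 kHz, 3 kHz, 21 kHz, 23.5 kHz}.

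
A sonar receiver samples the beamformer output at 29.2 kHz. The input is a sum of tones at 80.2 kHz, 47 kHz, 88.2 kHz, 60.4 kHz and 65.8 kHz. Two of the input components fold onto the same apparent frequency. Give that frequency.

7.4 kHz

fs/2 = 14.6 kHz.
80.2 kHz mod fs = 21.8 kHz.
21.8 kHz > fs/2 = 14.6 kHz, folds to fs − 21.8 kHz = 7.4 kHz.
47 kHz mod fs = 17.8 kHz.
17.8 kHz > fs/2 = 14.6 kHz, folds to fs − 17.8 kHz = 11.4 kHz.
88.2 kHz mod fs = 0.6 kHz.
0.6 kHz ≤ fs/2 = 14.6 kHz, appears at 0.6 kHz.
60.4 kHz mod fs = 2 kHz.
2 kHz ≤ fs/2 = 14.6 kHz, appears at 2 kHz.
65.8 kHz mod fs = 7.4 kHz.
7.4 kHz ≤ fs/2 = 14.6 kHz, appears at 7.4 kHz.
65.8 kHz and 80.2 kHz both map to 7.4 kHz.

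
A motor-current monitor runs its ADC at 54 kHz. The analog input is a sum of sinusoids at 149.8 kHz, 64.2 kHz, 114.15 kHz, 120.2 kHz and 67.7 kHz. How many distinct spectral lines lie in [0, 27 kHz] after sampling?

fs/2 = 27 kHz.
149.8 kHz mod fs = 41.8 kHz.
41.8 kHz > fs/2 = 27 kHz, folds to fs − 41.8 kHz = 12.2 kHz.
64.2 kHz mod fs = 10.2 kHz.
10.2 kHz ≤ fs/2 = 27 kHz, appears at 10.2 kHz.
114.15 kHz mod fs = 6.15 kHz.
6.15 kHz ≤ fs/2 = 27 kHz, appears at 6.15 kHz.
120.2 kHz mod fs = 12.2 kHz.
12.2 kHz ≤ fs/2 = 27 kHz, appears at 12.2 kHz.
67.7 kHz mod fs = 13.7 kHz.
13.7 kHz ≤ fs/2 = 27 kHz, appears at 13.7 kHz.
Distinct values: {6.15 kHz, 10.2 kHz, 12.2 kHz, 13.7 kHz} → 4.

4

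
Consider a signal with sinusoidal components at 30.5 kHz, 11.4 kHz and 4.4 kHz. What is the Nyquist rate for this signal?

61 kHz

Highest-frequency component: 30.5 kHz.
Nyquist rate = 2 × 30.5 kHz = 61 kHz.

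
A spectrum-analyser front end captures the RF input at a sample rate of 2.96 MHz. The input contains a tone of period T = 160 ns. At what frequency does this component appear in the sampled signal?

T = 160 ns → f = 1/T = 6.25 MHz.
6.25 MHz mod fs = 0.33 MHz.
0.33 MHz ≤ fs/2 = 1.48 MHz, appears at 0.33 MHz.

0.33 MHz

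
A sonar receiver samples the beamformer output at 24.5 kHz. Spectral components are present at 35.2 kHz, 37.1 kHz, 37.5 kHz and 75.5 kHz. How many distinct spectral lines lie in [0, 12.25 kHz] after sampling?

4

fs/2 = 12.25 kHz.
35.2 kHz mod fs = 10.7 kHz.
10.7 kHz ≤ fs/2 = 12.25 kHz, appears at 10.7 kHz.
37.1 kHz mod fs = 12.6 kHz.
12.6 kHz > fs/2 = 12.25 kHz, folds to fs − 12.6 kHz = 11.9 kHz.
37.5 kHz mod fs = 13 kHz.
13 kHz > fs/2 = 12.25 kHz, folds to fs − 13 kHz = 11.5 kHz.
75.5 kHz mod fs = 2 kHz.
2 kHz ≤ fs/2 = 12.25 kHz, appears at 2 kHz.
Distinct values: {2 kHz, 10.7 kHz, 11.5 kHz, 11.9 kHz} → 4.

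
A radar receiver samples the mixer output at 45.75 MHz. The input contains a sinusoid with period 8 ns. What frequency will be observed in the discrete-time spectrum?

T = 8 ns → f = 1/T = 125 MHz.
125 MHz mod fs = 33.5 MHz.
33.5 MHz > fs/2 = 22.875 MHz, folds to fs − 33.5 MHz = 12.25 MHz.

12.25 MHz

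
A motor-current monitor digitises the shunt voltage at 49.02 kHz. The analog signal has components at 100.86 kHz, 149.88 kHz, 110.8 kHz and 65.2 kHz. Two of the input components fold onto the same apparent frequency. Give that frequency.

2.82 kHz

fs/2 = 24.51 kHz.
100.86 kHz mod fs = 2.82 kHz.
2.82 kHz ≤ fs/2 = 24.51 kHz, appears at 2.82 kHz.
149.88 kHz mod fs = 2.82 kHz.
2.82 kHz ≤ fs/2 = 24.51 kHz, appears at 2.82 kHz.
110.8 kHz mod fs = 12.76 kHz.
12.76 kHz ≤ fs/2 = 24.51 kHz, appears at 12.76 kHz.
65.2 kHz mod fs = 16.18 kHz.
16.18 kHz ≤ fs/2 = 24.51 kHz, appears at 16.18 kHz.
100.86 kHz and 149.88 kHz both map to 2.82 kHz.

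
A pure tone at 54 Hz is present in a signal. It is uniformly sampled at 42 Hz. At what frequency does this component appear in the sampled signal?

12 Hz

54 Hz mod fs = 12 Hz.
12 Hz ≤ fs/2 = 21 Hz, appears at 12 Hz.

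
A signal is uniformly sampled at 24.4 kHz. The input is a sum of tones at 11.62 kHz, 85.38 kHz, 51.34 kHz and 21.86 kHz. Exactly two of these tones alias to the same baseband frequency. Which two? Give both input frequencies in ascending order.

21.86 kHz, 51.34 kHz

fs/2 = 12.2 kHz.
11.62 kHz ≤ fs/2 = 12.2 kHz, passes unchanged.
85.38 kHz mod fs = 12.18 kHz.
12.18 kHz ≤ fs/2 = 12.2 kHz, appears at 12.18 kHz.
51.34 kHz mod fs = 2.54 kHz.
2.54 kHz ≤ fs/2 = 12.2 kHz, appears at 2.54 kHz.
21.86 kHz > fs/2 = 12.2 kHz, folds to fs − 21.86 kHz = 2.54 kHz.
21.86 kHz and 51.34 kHz both map to 2.54 kHz.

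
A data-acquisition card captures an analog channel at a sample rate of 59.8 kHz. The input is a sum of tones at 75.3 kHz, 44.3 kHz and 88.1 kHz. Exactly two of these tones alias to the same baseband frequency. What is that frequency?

fs/2 = 29.9 kHz.
75.3 kHz mod fs = 15.5 kHz.
15.5 kHz ≤ fs/2 = 29.9 kHz, appears at 15.5 kHz.
44.3 kHz > fs/2 = 29.9 kHz, folds to fs − 44.3 kHz = 15.5 kHz.
88.1 kHz mod fs = 28.3 kHz.
28.3 kHz ≤ fs/2 = 29.9 kHz, appears at 28.3 kHz.
44.3 kHz and 75.3 kHz both map to 15.5 kHz.

15.5 kHz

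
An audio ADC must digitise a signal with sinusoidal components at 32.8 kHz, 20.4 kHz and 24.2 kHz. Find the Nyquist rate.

65.6 kHz

Highest-frequency component: 32.8 kHz.
Nyquist rate = 2 × 32.8 kHz = 65.6 kHz.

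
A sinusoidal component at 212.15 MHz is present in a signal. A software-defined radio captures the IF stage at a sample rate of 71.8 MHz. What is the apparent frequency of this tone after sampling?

212.15 MHz mod fs = 68.55 MHz.
68.55 MHz > fs/2 = 35.9 MHz, folds to fs − 68.55 MHz = 3.25 MHz.

3.25 MHz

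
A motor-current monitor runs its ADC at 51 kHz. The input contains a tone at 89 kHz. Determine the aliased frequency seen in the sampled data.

89 kHz mod fs = 38 kHz.
38 kHz > fs/2 = 25.5 kHz, folds to fs − 38 kHz = 13 kHz.

13 kHz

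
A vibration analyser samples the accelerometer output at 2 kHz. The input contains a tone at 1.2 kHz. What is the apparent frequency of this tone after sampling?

0.8 kHz

1.2 kHz > fs/2 = 1 kHz, folds to fs − 1.2 kHz = 0.8 kHz.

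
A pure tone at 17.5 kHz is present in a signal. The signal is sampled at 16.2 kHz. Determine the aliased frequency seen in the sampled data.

17.5 kHz mod fs = 1.3 kHz.
1.3 kHz ≤ fs/2 = 8.1 kHz, appears at 1.3 kHz.

1.3 kHz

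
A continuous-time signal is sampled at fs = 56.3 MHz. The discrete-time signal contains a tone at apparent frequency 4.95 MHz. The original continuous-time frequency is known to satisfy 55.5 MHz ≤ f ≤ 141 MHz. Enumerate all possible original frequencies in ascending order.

61.25 MHz, 107.65 MHz, 117.55 MHz

Frequencies that alias to 4.95 MHz are k·fs ± 4.95 MHz for integer k ≥ 0.
k=0: 4.95 MHz.
k=1: 51.35 MHz, 61.25 MHz.
k=2: 107.65 MHz, 117.55 MHz.
k=3: 163.95 MHz, 173.85 MHz.
Within [55.5 MHz, 141 MHz]: 61.25 MHz, 107.65 MHz, 117.55 MHz.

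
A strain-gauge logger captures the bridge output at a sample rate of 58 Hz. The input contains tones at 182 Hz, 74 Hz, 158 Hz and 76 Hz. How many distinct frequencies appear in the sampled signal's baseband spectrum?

3

fs/2 = 29 Hz.
182 Hz mod fs = 8 Hz.
8 Hz ≤ fs/2 = 29 Hz, appears at 8 Hz.
74 Hz mod fs = 16 Hz.
16 Hz ≤ fs/2 = 29 Hz, appears at 16 Hz.
158 Hz mod fs = 42 Hz.
42 Hz > fs/2 = 29 Hz, folds to fs − 42 Hz = 16 Hz.
76 Hz mod fs = 18 Hz.
18 Hz ≤ fs/2 = 29 Hz, appears at 18 Hz.
Distinct values: {8 Hz, 16 Hz, 18 Hz} → 3.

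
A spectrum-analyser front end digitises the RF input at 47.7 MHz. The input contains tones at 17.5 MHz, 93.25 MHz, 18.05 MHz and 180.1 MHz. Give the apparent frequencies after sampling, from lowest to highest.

2.15 MHz, 10.7 MHz, 17.5 MHz, 18.05 MHz

fs/2 = 23.85 MHz.
17.5 MHz ≤ fs/2 = 23.85 MHz, passes unchanged.
93.25 MHz mod fs = 45.55 MHz.
45.55 MHz > fs/2 = 23.85 MHz, folds to fs − 45.55 MHz = 2.15 MHz.
18.05 MHz ≤ fs/2 = 23.85 MHz, passes unchanged.
180.1 MHz mod fs = 37 MHz.
37 MHz > fs/2 = 23.85 MHz, folds to fs − 37 MHz = 10.7 MHz.
Distinct values: {2.15 MHz, 10.7 MHz, 17.5 MHz, 18.05 MHz}.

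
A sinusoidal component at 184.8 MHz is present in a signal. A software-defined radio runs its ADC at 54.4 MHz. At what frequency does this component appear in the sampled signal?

21.6 MHz

184.8 MHz mod fs = 21.6 MHz.
21.6 MHz ≤ fs/2 = 27.2 MHz, appears at 21.6 MHz.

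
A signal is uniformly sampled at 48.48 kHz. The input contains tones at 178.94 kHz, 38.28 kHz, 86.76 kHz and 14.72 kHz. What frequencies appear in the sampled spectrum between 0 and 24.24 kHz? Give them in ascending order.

10.2 kHz, 14.72 kHz, 14.98 kHz

fs/2 = 24.24 kHz.
178.94 kHz mod fs = 33.5 kHz.
33.5 kHz > fs/2 = 24.24 kHz, folds to fs − 33.5 kHz = 14.98 kHz.
38.28 kHz > fs/2 = 24.24 kHz, folds to fs − 38.28 kHz = 10.2 kHz.
86.76 kHz mod fs = 38.28 kHz.
38.28 kHz > fs/2 = 24.24 kHz, folds to fs − 38.28 kHz = 10.2 kHz.
14.72 kHz ≤ fs/2 = 24.24 kHz, passes unchanged.
Distinct values: {10.2 kHz, 14.72 kHz, 14.98 kHz}.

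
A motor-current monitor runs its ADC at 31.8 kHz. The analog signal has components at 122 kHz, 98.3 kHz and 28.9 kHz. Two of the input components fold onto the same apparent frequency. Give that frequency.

2.9 kHz

fs/2 = 15.9 kHz.
122 kHz mod fs = 26.6 kHz.
26.6 kHz > fs/2 = 15.9 kHz, folds to fs − 26.6 kHz = 5.2 kHz.
98.3 kHz mod fs = 2.9 kHz.
2.9 kHz ≤ fs/2 = 15.9 kHz, appears at 2.9 kHz.
28.9 kHz > fs/2 = 15.9 kHz, folds to fs − 28.9 kHz = 2.9 kHz.
28.9 kHz and 98.3 kHz both map to 2.9 kHz.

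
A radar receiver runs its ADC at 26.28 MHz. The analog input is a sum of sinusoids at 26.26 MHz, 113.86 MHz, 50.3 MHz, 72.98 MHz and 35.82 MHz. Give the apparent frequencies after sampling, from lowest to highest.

0.02 MHz, 2.26 MHz, 5.86 MHz, 8.74 MHz, 9.54 MHz

fs/2 = 13.14 MHz.
26.26 MHz > fs/2 = 13.14 MHz, folds to fs − 26.26 MHz = 0.02 MHz.
113.86 MHz mod fs = 8.74 MHz.
8.74 MHz ≤ fs/2 = 13.14 MHz, appears at 8.74 MHz.
50.3 MHz mod fs = 24.02 MHz.
24.02 MHz > fs/2 = 13.14 MHz, folds to fs − 24.02 MHz = 2.26 MHz.
72.98 MHz mod fs = 20.42 MHz.
20.42 MHz > fs/2 = 13.14 MHz, folds to fs − 20.42 MHz = 5.86 MHz.
35.82 MHz mod fs = 9.54 MHz.
9.54 MHz ≤ fs/2 = 13.14 MHz, appears at 9.54 MHz.
Distinct values: {0.02 MHz, 2.26 MHz, 5.86 MHz, 8.74 MHz, 9.54 MHz}.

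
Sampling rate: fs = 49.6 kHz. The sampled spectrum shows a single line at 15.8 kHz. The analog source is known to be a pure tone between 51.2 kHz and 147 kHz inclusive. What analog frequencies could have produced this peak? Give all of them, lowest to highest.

Frequencies that alias to 15.8 kHz are k·fs ± 15.8 kHz for integer k ≥ 0.
k=0: 15.8 kHz.
k=1: 33.8 kHz, 65.4 kHz.
k=2: 83.4 kHz, 115 kHz.
k=3: 133 kHz, 164.6 kHz.
k=4: 182.6 kHz, 214.2 kHz.
Within [51.2 kHz, 147 kHz]: 65.4 kHz, 83.4 kHz, 115 kHz, 133 kHz.

65.4 kHz, 83.4 kHz, 115 kHz, 133 kHz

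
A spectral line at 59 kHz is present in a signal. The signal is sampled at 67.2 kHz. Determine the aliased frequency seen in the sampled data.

8.2 kHz

59 kHz > fs/2 = 33.6 kHz, folds to fs − 59 kHz = 8.2 kHz.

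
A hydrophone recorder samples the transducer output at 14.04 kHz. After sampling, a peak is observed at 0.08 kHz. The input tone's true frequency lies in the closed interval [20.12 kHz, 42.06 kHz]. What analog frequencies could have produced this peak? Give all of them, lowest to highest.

Frequencies that alias to 0.08 kHz are k·fs ± 0.08 kHz for integer k ≥ 0.
k=0: 0.08 kHz.
k=1: 13.96 kHz, 14.12 kHz.
k=2: 28 kHz, 28.16 kHz.
k=3: 42.04 kHz, 42.2 kHz.
k=4: 56.08 kHz, 56.24 kHz.
Within [20.12 kHz, 42.06 kHz]: 28 kHz, 28.16 kHz, 42.04 kHz.

28 kHz, 28.16 kHz, 42.04 kHz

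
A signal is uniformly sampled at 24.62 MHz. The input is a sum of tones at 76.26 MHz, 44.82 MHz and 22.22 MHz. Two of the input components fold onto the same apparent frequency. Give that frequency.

fs/2 = 12.31 MHz.
76.26 MHz mod fs = 2.4 MHz.
2.4 MHz ≤ fs/2 = 12.31 MHz, appears at 2.4 MHz.
44.82 MHz mod fs = 20.2 MHz.
20.2 MHz > fs/2 = 12.31 MHz, folds to fs − 20.2 MHz = 4.42 MHz.
22.22 MHz > fs/2 = 12.31 MHz, folds to fs − 22.22 MHz = 2.4 MHz.
22.22 MHz and 76.26 MHz both map to 2.4 MHz.

2.4 MHz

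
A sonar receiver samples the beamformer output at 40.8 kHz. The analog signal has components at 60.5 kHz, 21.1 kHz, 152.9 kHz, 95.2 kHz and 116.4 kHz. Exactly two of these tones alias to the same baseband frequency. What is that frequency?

fs/2 = 20.4 kHz.
60.5 kHz mod fs = 19.7 kHz.
19.7 kHz ≤ fs/2 = 20.4 kHz, appears at 19.7 kHz.
21.1 kHz > fs/2 = 20.4 kHz, folds to fs − 21.1 kHz = 19.7 kHz.
152.9 kHz mod fs = 30.5 kHz.
30.5 kHz > fs/2 = 20.4 kHz, folds to fs − 30.5 kHz = 10.3 kHz.
95.2 kHz mod fs = 13.6 kHz.
13.6 kHz ≤ fs/2 = 20.4 kHz, appears at 13.6 kHz.
116.4 kHz mod fs = 34.8 kHz.
34.8 kHz > fs/2 = 20.4 kHz, folds to fs − 34.8 kHz = 6 kHz.
21.1 kHz and 60.5 kHz both map to 19.7 kHz.

19.7 kHz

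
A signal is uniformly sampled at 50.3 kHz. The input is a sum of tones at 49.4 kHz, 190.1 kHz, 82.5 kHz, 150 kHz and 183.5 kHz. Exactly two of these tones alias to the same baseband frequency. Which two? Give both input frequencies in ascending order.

fs/2 = 25.15 kHz.
49.4 kHz > fs/2 = 25.15 kHz, folds to fs − 49.4 kHz = 0.9 kHz.
190.1 kHz mod fs = 39.2 kHz.
39.2 kHz > fs/2 = 25.15 kHz, folds to fs − 39.2 kHz = 11.1 kHz.
82.5 kHz mod fs = 32.2 kHz.
32.2 kHz > fs/2 = 25.15 kHz, folds to fs − 32.2 kHz = 18.1 kHz.
150 kHz mod fs = 49.4 kHz.
49.4 kHz > fs/2 = 25.15 kHz, folds to fs − 49.4 kHz = 0.9 kHz.
183.5 kHz mod fs = 32.6 kHz.
32.6 kHz > fs/2 = 25.15 kHz, folds to fs − 32.6 kHz = 17.7 kHz.
49.4 kHz and 150 kHz both map to 0.9 kHz.

49.4 kHz, 150 kHz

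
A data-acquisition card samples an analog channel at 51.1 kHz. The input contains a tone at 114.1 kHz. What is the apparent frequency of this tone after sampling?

114.1 kHz mod fs = 11.9 kHz.
11.9 kHz ≤ fs/2 = 25.55 kHz, appears at 11.9 kHz.

11.9 kHz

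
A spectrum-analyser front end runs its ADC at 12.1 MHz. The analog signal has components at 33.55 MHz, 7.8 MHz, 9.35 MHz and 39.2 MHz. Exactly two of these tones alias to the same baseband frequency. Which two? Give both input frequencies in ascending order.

9.35 MHz, 33.55 MHz

fs/2 = 6.05 MHz.
33.55 MHz mod fs = 9.35 MHz.
9.35 MHz > fs/2 = 6.05 MHz, folds to fs − 9.35 MHz = 2.75 MHz.
7.8 MHz > fs/2 = 6.05 MHz, folds to fs − 7.8 MHz = 4.3 MHz.
9.35 MHz > fs/2 = 6.05 MHz, folds to fs − 9.35 MHz = 2.75 MHz.
39.2 MHz mod fs = 2.9 MHz.
2.9 MHz ≤ fs/2 = 6.05 MHz, appears at 2.9 MHz.
9.35 MHz and 33.55 MHz both map to 2.75 MHz.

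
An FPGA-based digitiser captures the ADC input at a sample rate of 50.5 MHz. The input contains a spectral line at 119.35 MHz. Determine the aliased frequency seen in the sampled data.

18.35 MHz

119.35 MHz mod fs = 18.35 MHz.
18.35 MHz ≤ fs/2 = 25.25 MHz, appears at 18.35 MHz.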